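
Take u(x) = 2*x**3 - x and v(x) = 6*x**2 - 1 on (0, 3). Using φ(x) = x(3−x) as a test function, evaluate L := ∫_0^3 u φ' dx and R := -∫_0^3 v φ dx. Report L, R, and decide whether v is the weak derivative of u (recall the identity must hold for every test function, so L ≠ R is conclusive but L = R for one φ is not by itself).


LHS = -342/5, RHS = -342/5. Yes, v = u' weakly.

u(x) = 2*x**3 - x, classical derivative u'(x) = 6*x**2 - 1.
φ(x) = x(3−x), so φ'(x) = 3 - 2*x.
Note φ(0) = φ(3) = 0, so the boundary term u·φ vanishes.
LHS = ∫_0^3 u(x) φ'(x) dx = ∫_0^3 (-4*x^4 + 6*x^3 + 2*x^2 - 3*x) dx. Term by term:
  ∫_0^3 -4*x^4 dx = -972/5;  ∫_0^3 6*x^3 dx = 243/2;  ∫_0^3 2*x^2 dx = 18;
  ∫_0^3 -3*x dx = -27/2.
Sum: -972/5 + 243/2 + 18 − 27/2 = -342/5.
So LHS = -342/5.
∫_0^3 v(x) φ(x) dx = ∫_0^3 (-6*x^4 + 18*x^3 + x^2 - 3*x) dx. Term by term:
  ∫_0^3 -6*x^4 dx = -1458/5;  ∫_0^3 18*x^3 dx = 729/2;  ∫_0^3 x^2 dx = 9;
  ∫_0^3 -3*x dx = -27/2.
Sum: -1458/5 + 729/2 + 9 − 27/2 = 342/5.
So RHS = -∫_0^3 v(x) φ(x) dx = -342/5.
LHS = RHS, so the identity holds for this test φ.
Moreover u is smooth here and v(x) = u'(x) = 6*x**2 - 1 pointwise, so the identity holds for every test function. Hence v is the weak derivative of u.


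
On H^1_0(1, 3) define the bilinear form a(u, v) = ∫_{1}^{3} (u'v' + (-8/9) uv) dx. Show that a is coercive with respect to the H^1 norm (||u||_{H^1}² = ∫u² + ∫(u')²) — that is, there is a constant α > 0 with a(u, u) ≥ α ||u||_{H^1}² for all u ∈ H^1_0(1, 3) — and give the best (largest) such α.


α = (-32/9 + π^2)/(4 + π^2)

Coercivity of a(·,·) on H^1_0(1, 3) means a(u, u) ≥ α ||u||_{H^1}² for every u ∈ H^1_0.
The interval has length L = 2, and Poincaré/coercivity depend only on L. Here a(u, u) = ∫(u')² + (-8/9)·∫u².
Here c = -8/9 < 0 with |c| < (π/L)² = π^2/4, so coercivity still holds. The condition a(u,u) ≥ α||u||_{H^1}² reads (1−α)∫(u')² ≥ (α−c)∫u². Any admissible α is ≤ 1 (rapidly oscillating u have ∫u²/∫(u')² → 0), and α = 1 would force 0 ≥ (1−c)∫u², impossible since c < 1; so 1−α > 0. By the sharp Poincaré inequality on H^1_0 of an interval of length L, ∫(u')² ≥ (π/L)²∫u² with equality for the first sine mode sin(π(x−x₀)/L) (x₀ the left endpoint), so the inequality holds for all u iff (1−α)(π/L)² ≥ α − c, i.e. α ≤ ((π/L)² + c)/((π/L)² + 1) = (1 + c(L/π)²)/(1 + (L/π)²). (Direct route, valid since c ≤ 0: Poincaré gives c∫u² ≥ c(L/π)²∫(u')², so a(u,u) ≥ (1 + c(L/π)²)∫(u')², while ||u||_{H^1}² ≤ (1 + (L/π)²)∫(u')²; dividing yields the same α.) With (π/L)² = π^2/4 and c = -8/9, the largest admissible constant is α = ((π/L)² + c)/((π/L)² + 1).
Simplifying, α = (-32/9 + π^2)/(4 + π^2).


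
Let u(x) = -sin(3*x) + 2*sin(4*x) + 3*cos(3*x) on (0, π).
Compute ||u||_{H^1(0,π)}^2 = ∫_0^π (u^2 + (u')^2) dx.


||u||_{H^1(0,π)}^2 = 960/7 + 84*π

u'(x) = -9*sin(3*x) - 3*cos(3*x) + 8*cos(4*x).
Expand u² and (u')² and integrate term by term on (0, π), using: for integers n ≥ 1, ∫_0^π sin²(nx) dx = ∫_0^π cos²(nx) dx = π/2; for n ≠ n', ∫_0^π sin(nx)sin(n'x) dx = ∫_0^π cos(nx)cos(n'x) dx = 0; and by product-to-sum, ∫_0^π sin(nx)cos(n'x) dx = ½∫_0^π [sin((n+n')x) + sin((n−n')x)] dx, which is 0 when n+n' is even and 2n/(n²−n'²) when n+n' is odd (it need not vanish on (0, π)).
  u² squared terms: (-1)²·∫sin(3x)² dx = 1·π/2 = π/2;  (2)²·∫sin(4x)² dx = 4·π/2 = 2*π;  (3)²·∫cos(3x)² dx = 9·π/2 = 9*π/2.
  u² cross terms: 2·(-1)·(2)·∫sin(3x)·sin(4x) dx = -4·(0) = 0;  2·(-1)·(3)·∫sin(3x)·cos(3x) dx = -6·(0) = 0;  2·(2)·(3)·∫sin(4x)·cos(3x) dx = 12·(8/7) = 96/7.
  So ∫_0^π u² dx = π/2 + 2*π + 9*π/2 + 0 + 0 + 96/7 = 96/7 + 7*π.
  (u')² squared terms: (-9)²·∫sin(3x)² dx = 81·π/2 = 81*π/2;  (-3)²·∫cos(3x)² dx = 9·π/2 = 9*π/2;  (8)²·∫cos(4x)² dx = 64·π/2 = 32*π.
  (u')² cross terms: 2·(-9)·(-3)·∫sin(3x)·cos(3x) dx = 54·(0) = 0;  2·(-9)·(8)·∫sin(3x)·cos(4x) dx = -144·(-6/7) = 864/7;  2·(-3)·(8)·∫cos(3x)·cos(4x) dx = -48·(0) = 0.
  So ∫_0^π (u')² dx = 81*π/2 + 9*π/2 + 32*π + 0 + 864/7 + 0 = 864/7 + 77*π.
||u||_{H^1}^2 = (96/7 + 7*π) + (864/7 + 77*π) = 960/7 + 84*π.


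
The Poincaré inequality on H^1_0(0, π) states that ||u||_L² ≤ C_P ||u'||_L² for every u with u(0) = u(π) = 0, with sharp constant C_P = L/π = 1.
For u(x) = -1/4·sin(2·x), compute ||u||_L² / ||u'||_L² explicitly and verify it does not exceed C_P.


||u||_L² / ||u'||_L² = 1/2 < C_P = 1.

u(x) = -1/4·sin(2·x), so u'(x) = -cos(2*x)/2.
Writing u(x) = A·sin(kπx/L) with A = -1/4 and k = 2, use ∫_0^L sin²(kπx/L) dx = L/2 and ∫_0^L cos²(kπx/L) dx = L/2.
u² = 1/16·sin²(2·x) and (u')² = 1/4·cos²(2·x), and each of sin², cos² integrates to L/2 = π/2 over (0, π).
∫_0^π u² dx = π/32, so ||u||_L² = sqrt(2)*sqrt(π)/8.
∫_0^π (u')² dx = π/8, so ||u'||_L² = sqrt(2)*sqrt(π)/4.
Ratio ||u||_L² / ||u'||_L² = 1/2.
Sharp Poincaré constant on H^1_0(0, π) is C_P = L/π = 1, achieved by sin(x).
This is the k = 2 harmonic; the ratio L/(kπ) is strictly less than C_P = L/π, consistent with the sharp inequality ||u||_L² ≤ C_P ||u'||_L².


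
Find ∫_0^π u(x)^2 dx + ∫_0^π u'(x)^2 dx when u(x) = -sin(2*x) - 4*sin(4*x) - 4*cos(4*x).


||u||_{H^1(0,π)}^2 = 549*π/2

u'(x) = 16*sin(4*x) - 2*cos(2*x) - 16*cos(4*x).
Expand u² and (u')² and integrate term by term on (0, π), using: for integers n ≥ 1, ∫_0^π sin²(nx) dx = ∫_0^π cos²(nx) dx = π/2; for n ≠ n', ∫_0^π sin(nx)sin(n'x) dx = ∫_0^π cos(nx)cos(n'x) dx = 0; and by product-to-sum, ∫_0^π sin(nx)cos(n'x) dx = ½∫_0^π [sin((n+n')x) + sin((n−n')x)] dx, which is 0 when n+n' is even and 2n/(n²−n'²) when n+n' is odd (it need not vanish on (0, π)).
  u² squared terms: (-1)²·∫sin(2x)² dx = 1·π/2 = π/2;  (-4)²·∫cos(4x)² dx = 16·π/2 = 8*π;  (-4)²·∫sin(4x)² dx = 16·π/2 = 8*π.
  u² cross terms: 2·(-1)·(-4)·∫sin(2x)·cos(4x) dx = 8·(0) = 0;  2·(-1)·(-4)·∫sin(2x)·sin(4x) dx = 8·(0) = 0;  2·(-4)·(-4)·∫cos(4x)·sin(4x) dx = 32·(0) = 0.
  So ∫_0^π u² dx = π/2 + 8*π + 8*π + 0 + 0 + 0 = 33*π/2.
  (u')² squared terms: (-16)²·∫cos(4x)² dx = 256·π/2 = 128*π;  (-2)²·∫cos(2x)² dx = 4·π/2 = 2*π;  (16)²·∫sin(4x)² dx = 256·π/2 = 128*π.
  (u')² cross terms: 2·(-16)·(-2)·∫cos(4x)·cos(2x) dx = 64·(0) = 0;  2·(-16)·(16)·∫cos(4x)·sin(4x) dx = -512·(0) = 0;  2·(-2)·(16)·∫cos(2x)·sin(4x) dx = -64·(0) = 0.
  So ∫_0^π (u')² dx = 128*π + 2*π + 128*π + 0 + 0 + 0 = 258*π.
||u||_{H^1}^2 = (33*π/2) + (258*π) = 549*π/2.


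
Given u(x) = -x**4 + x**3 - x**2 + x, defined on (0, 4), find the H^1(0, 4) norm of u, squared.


||u||_{H^1}^2 = 13429196/315

The H^1 norm (squared) on an interval (0, L) is
  ||u||_{H^1}^2 = ∫_0^L u(x)^2 dx + ∫_0^L u'(x)^2 dx.
Compute u'(x) = -4*x**3 + 3*x**2 - 2*x + 1.
Then u(x)^2 = x**8 - 2*x**7 + 3*x**6 - 4*x**5 + 3*x**4 - 2*x**3 + x**2 and u'(x)^2 = 16*x**6 - 24*x**5 + 25*x**4 - 20*x**3 + 10*x**2 - 4*x + 1.
Integrate each monomial from 0 to 4 using ∫_0^4 c·x^n dx = c·4^(n+1)/(n+1):
  ∫_0^4 u(x)^2 dx = ∫_0^4 (x^8 - 2*x^7 + 3*x^6 - 4*x^5 + 3*x^4 - 2*x^3 + x^2) dx. Term by term:
    ∫_0^4 x^8 dx = 262144/9;  ∫_0^4 -2*x^7 dx = -16384;  ∫_0^4 3*x^6 dx = 49152/7;
    ∫_0^4 -4*x^5 dx = -8192/3;  ∫_0^4 3*x^4 dx = 3072/5;  ∫_0^4 -2*x^3 dx = -128;
    ∫_0^4 x^2 dx = 64/3.
  Sum: 262144/9 − 16384 + 49152/7 − 8192/3 + 3072/5 − 128 + 64/3 = 5525696/315.
  ∫_0^4 u'(x)^2 dx = ∫_0^4 (16*x^6 - 24*x^5 + 25*x^4 - 20*x^3 + 10*x^2 - 4*x + 1) dx. Term by term:
    ∫_0^4 16*x^6 dx = 262144/7;  ∫_0^4 -24*x^5 dx = -16384;  ∫_0^4 25*x^4 dx = 5120;
    ∫_0^4 -20*x^3 dx = -1280;  ∫_0^4 10*x^2 dx = 640/3;  ∫_0^4 -4*x dx = -32;
    ∫_0^4 1 dx = 4.
  Sum: 262144/7 − 16384 + 5120 − 1280 + 640/3 − 32 + 4 = 526900/21.
Adding: ||u||_{H^1}^2 = 5525696/315 + 526900/21 = 13429196/315.


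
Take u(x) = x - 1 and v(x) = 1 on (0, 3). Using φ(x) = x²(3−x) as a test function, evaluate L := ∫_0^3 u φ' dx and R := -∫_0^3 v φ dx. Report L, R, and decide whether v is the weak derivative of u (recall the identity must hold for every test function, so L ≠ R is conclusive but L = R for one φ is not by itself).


LHS = -27/4, RHS = -27/4. Yes, v = u' weakly.

u(x) = x - 1, classical derivative u'(x) = 1.
φ(x) = x²(3−x), so φ'(x) = 3*x*(2 - x).
Note φ(0) = φ(3) = 0, so the boundary term u·φ vanishes.
LHS = ∫_0^3 u(x) φ'(x) dx = ∫_0^3 (-3*x^3 + 9*x^2 - 6*x) dx. Term by term:
  ∫_0^3 -3*x^3 dx = -243/4;  ∫_0^3 9*x^2 dx = 81;  ∫_0^3 -6*x dx = -27.
Sum: -243/4 + 81 − 27 = -27/4.
So LHS = -27/4.
∫_0^3 v(x) φ(x) dx = ∫_0^3 (-x^3 + 3*x^2) dx. Term by term:
  ∫_0^3 -x^3 dx = -81/4;  ∫_0^3 3*x^2 dx = 27.
Sum: -81/4 + 27 = 27/4.
So RHS = -∫_0^3 v(x) φ(x) dx = -27/4.
LHS = RHS, so the identity holds for this test φ.
Moreover u is smooth here and v(x) = u'(x) = 1 pointwise, so the identity holds for every test function. Hence v is the weak derivative of u.


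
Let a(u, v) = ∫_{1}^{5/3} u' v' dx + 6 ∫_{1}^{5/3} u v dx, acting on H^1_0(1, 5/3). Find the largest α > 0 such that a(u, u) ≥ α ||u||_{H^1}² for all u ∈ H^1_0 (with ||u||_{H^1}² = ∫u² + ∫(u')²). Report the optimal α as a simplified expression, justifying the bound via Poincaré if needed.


α = 1

Coercivity of a(·,·) on H^1_0(1, 5/3) means a(u, u) ≥ α ||u||_{H^1}² for every u ∈ H^1_0.
The interval has length L = 2/3, and Poincaré/coercivity depend only on L. Here a(u, u) = ∫(u')² + (6)·∫u².
Here c = 6 ≥ 1, so a(u,u) = ∫(u')² + c∫u² ≥ ∫(u')² + ∫u² = ||u||_{H^1}², i.e. α = 1 works. No larger α is possible: a(u,u) ≥ α||u||_{H^1}² means (1−α)∫(u')² ≥ (α−c)∫u², and for the modes u_n = sin(nπ(x−x₀)/L) (x₀ the left endpoint) one has ∫u_n²/∫(u_n')² = (L/(nπ))² → 0, so a(u_n,u_n)/||u_n||_{H^1}² → 1. Hence the optimal constant is α = 1.
Therefore α = 1.


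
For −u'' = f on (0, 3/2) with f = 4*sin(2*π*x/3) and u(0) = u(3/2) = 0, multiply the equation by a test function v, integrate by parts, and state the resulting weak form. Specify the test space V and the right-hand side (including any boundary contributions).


V = H^1_0(0, 3/2) (so v(0) = v(3/2) = 0); weak form: ∫_0^3/2 u'v' dx = ∫_0^3/2 (4*sin(2*π*x/3)) v dx for all v ∈ V.

Multiply both sides by a test function v and integrate from 0 to 3/2:
  ∫_0^3/2 −u''(x) v(x) dx = ∫_0^3/2 f(x) v(x) dx.
Integrate the LHS by parts once:
  ∫_0^3/2 −u'' v dx = −[u'(x) v(x)]_0^3/2 + ∫_0^3/2 u'(x) v'(x) dx.
Thus ∫_0^3/2 u'(x) v'(x) dx = ∫_0^3/2 f(x) v(x) dx + [u'(x) v(x)]_0^3/2.
Choose V so that boundary terms are either known or forced to vanish.
u is Dirichlet: u(0) = u(3/2) = 0. Let V = H^1_0(0, 3/2); then v(0) = v(3/2) = 0, and [u' v]_0^3/2 = 0.
Weak formulation: find u (satisfying any essential BC) such that ∫_0^3/2 u'(x) v'(x) dx = ∫_0^3/2 f v dx for all v ∈ V.
Substituting f(x) = 4*sin(2*π*x/3), the right-hand side is ∫_0^3/2 (4*sin(2*π*x/3)) v dx.


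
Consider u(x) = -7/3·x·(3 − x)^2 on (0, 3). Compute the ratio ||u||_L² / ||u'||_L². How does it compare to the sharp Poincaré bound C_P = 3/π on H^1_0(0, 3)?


||u||_L² / ||u'||_L² = 3*sqrt(14)/14 < C_P = 3/π.

u(x) = -7/3·x·(3 − x)^2, so u'(x) = 7*(1 - x)*(x - 3).
u(x) = -7/3·x·(3 − x)^2 vanishes at x = 0 and x = 3, so u ∈ H^1_0(0, 3). Differentiate via the product rule and integrate the resulting polynomials term by term.
  ∫_0^3 u² dx = ∫_0^3 (49*x^6/9 - 196*x^5/3 + 294*x^4 - 588*x^3 + 441*x^2) dx. Term by term:
    ∫_0^3 49*x^6/9 dx = 1701;  ∫_0^3 -196*x^5/3 dx = -7938;  ∫_0^3 294*x^4 dx = 71442/5;
    ∫_0^3 -588*x^3 dx = -11907;  ∫_0^3 441*x^2 dx = 3969.
  Sum: 1701 − 7938 + 71442/5 − 11907 + 3969 = 567/5.
  ∫_0^3 (u')² dx = ∫_0^3 (49*x^4 - 392*x^3 + 1078*x^2 - 1176*x + 441) dx. Term by term:
    ∫_0^3 49*x^4 dx = 11907/5;  ∫_0^3 -392*x^3 dx = -7938;  ∫_0^3 1078*x^2 dx = 9702;
    ∫_0^3 -1176*x dx = -5292;  ∫_0^3 441 dx = 1323.
  Sum: 11907/5 − 7938 + 9702 − 5292 + 1323 = 882/5.
∫_0^3 u² dx = 567/5, so ||u||_L² = 9*sqrt(35)/5.
∫_0^3 (u')² dx = 882/5, so ||u'||_L² = 21*sqrt(10)/5.
Ratio ||u||_L² / ||u'||_L² = 3*sqrt(14)/14.
Sharp Poincaré constant on H^1_0(0, 3) is C_P = L/π = 3/π, achieved by sin(π/3·x).
A polynomial bump cannot attain the sharp Poincaré constant (only the first sine eigenfunction does), so the ratio is strictly less than C_P, consistent with ||u||_L² ≤ C_P ||u'||_L².


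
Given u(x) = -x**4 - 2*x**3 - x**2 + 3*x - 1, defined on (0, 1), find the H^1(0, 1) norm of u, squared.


||u||_{H^1}^2 = 4259/315

The H^1 norm (squared) on an interval (0, L) is
  ||u||_{H^1}^2 = ∫_0^L u(x)^2 dx + ∫_0^L u'(x)^2 dx.
Compute u'(x) = -4*x**3 - 6*x**2 - 2*x + 3.
Then u(x)^2 = x**8 + 4*x**7 + 6*x**6 - 2*x**5 - 9*x**4 - 2*x**3 + 11*x**2 - 6*x + 1 and u'(x)^2 = 16*x**6 + 48*x**5 + 52*x**4 - 32*x**2 - 12*x + 9.
Integrate each monomial from 0 to 1 using ∫_0^1 c·x^n dx = c·1^(n+1)/(n+1):
  ∫_0^1 u(x)^2 dx = ∫_0^1 (x^8 + 4*x^7 + 6*x^6 - 2*x^5 - 9*x^4 - 2*x^3 + 11*x^2 - 6*x + 1) dx. Term by term:
    ∫_0^1 x^8 dx = 1/9;  ∫_0^1 4*x^7 dx = 1/2;  ∫_0^1 6*x^6 dx = 6/7;
    ∫_0^1 -2*x^5 dx = -1/3;  ∫_0^1 -9*x^4 dx = -9/5;  ∫_0^1 -2*x^3 dx = -1/2;
    ∫_0^1 11*x^2 dx = 11/3;  ∫_0^1 -6*x dx = -3;  ∫_0^1 1 dx = 1.
  Sum: 1/9 + 1/2 + 6/7 − 1/3 − 9/5 − 1/2 + 11/3 − 3 + 1 = 158/315.
  ∫_0^1 u'(x)^2 dx = ∫_0^1 (16*x^6 + 48*x^5 + 52*x^4 - 32*x^2 - 12*x + 9) dx. Term by term:
    ∫_0^1 16*x^6 dx = 16/7;  ∫_0^1 48*x^5 dx = 8;  ∫_0^1 52*x^4 dx = 52/5;
    ∫_0^1 -32*x^2 dx = -32/3;  ∫_0^1 -12*x dx = -6;  ∫_0^1 9 dx = 9.
  Sum: 16/7 + 8 + 52/5 − 32/3 − 6 + 9 = 1367/105.
Adding: ||u||_{H^1}^2 = 158/315 + 1367/105 = 4259/315.


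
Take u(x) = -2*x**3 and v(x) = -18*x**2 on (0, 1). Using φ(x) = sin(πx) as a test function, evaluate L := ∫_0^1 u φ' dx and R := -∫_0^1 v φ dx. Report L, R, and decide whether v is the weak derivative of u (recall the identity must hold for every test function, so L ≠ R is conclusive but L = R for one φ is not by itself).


LHS = -24/π^3 + 6/π, RHS = -72/π^3 + 18/π. No, v is not the weak derivative of u.

u(x) = -2*x**3, classical derivative u'(x) = -6*x**2.
φ(x) = sin(πx), so φ'(x) = π*cos(π*x).
Note φ(0) = φ(1) = 0, so the boundary term u·φ vanishes.
LHS = ∫_0^1 u(x) φ'(x) dx = ∫_0^1 (-2*π*x^3*cos(π*x)) dx. Term by term:
  ∫_0^1 -2*π*x^3*cos(π*x) dx = -24/π^3 + 6/π.
So LHS = -24/π^3 + 6/π.
∫_0^1 v(x) φ(x) dx = ∫_0^1 (-18*x^2*sin(π*x)) dx. Term by term:
  ∫_0^1 -18*x^2*sin(π*x) dx = -18/π + 72/π^3.
So RHS = -∫_0^1 v(x) φ(x) dx = -72/π^3 + 18/π.
LHS − RHS = -12/π + 48/π^3 ≠ 0, so the identity fails.
(For a valid weak derivative the identity must hold for EVERY test function, in particular this one. The failure shows v is NOT the weak derivative of u.)
Correct weak derivative would be u'(x) = -6*x**2.


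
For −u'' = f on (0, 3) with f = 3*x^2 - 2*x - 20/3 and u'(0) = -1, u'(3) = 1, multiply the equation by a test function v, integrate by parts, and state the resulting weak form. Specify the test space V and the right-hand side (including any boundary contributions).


V = H^1(0, 3) (v unrestricted at boundary; u is determined up to an additive constant); weak form: ∫_0^3 u'v' dx = ∫_0^3 (3*x^2 - 2*x - 20/3) v dx + v(3) + v(0) for all v ∈ V.

Multiply both sides by a test function v and integrate from 0 to 3:
  ∫_0^3 −u''(x) v(x) dx = ∫_0^3 f(x) v(x) dx.
Integrate the LHS by parts once:
  ∫_0^3 −u'' v dx = −[u'(x) v(x)]_0^3 + ∫_0^3 u'(x) v'(x) dx.
Thus ∫_0^3 u'(x) v'(x) dx = ∫_0^3 f(x) v(x) dx + [u'(x) v(x)]_0^3.
Choose V so that boundary terms are either known or forced to vanish.
u has inhomogeneous Neumann u'(0) = -1, u'(3) = 1. [u' v]_0^3 = (1)·v(3) − (-1)·v(0) = v(3) + v(0). Take V = H^1(0, 3); boundary term becomes part of RHS.
Weak formulation: find u (satisfying any essential BC) such that ∫_0^3 u'(x) v'(x) dx = ∫_0^3 f v dx + v(3) + v(0) for all v ∈ V (Neumann data are natural BCs: they enter the RHS as boundary terms).
Substituting f(x) = 3*x^2 - 2*x - 20/3, the right-hand side is ∫_0^3 (3*x^2 - 2*x - 20/3) v dx + v(3) + v(0).
Compatibility check (pure Neumann): taking v ≡ 1 ∈ V gives 0 = ∫_0^3 f dx + (1) − (-1), i.e. ∫_0^3 f dx must equal u'(0) − u'(3) = -2. Indeed ∫_0^3 (3*x^2 - 2*x - 20/3) dx = -2, so the data are compatible. The solution is then unique only up to an additive constant (fix it e.g. by requiring ∫_0^3 u dx = 0).


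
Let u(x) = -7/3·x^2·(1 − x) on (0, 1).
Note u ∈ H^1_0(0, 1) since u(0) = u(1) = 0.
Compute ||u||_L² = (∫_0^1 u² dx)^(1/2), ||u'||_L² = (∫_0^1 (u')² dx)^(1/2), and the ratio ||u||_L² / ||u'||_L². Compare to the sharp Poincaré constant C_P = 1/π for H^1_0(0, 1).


||u||_L² / ||u'||_L² = sqrt(14)/14 < C_P = 1/π.

u(x) = -7/3·x^2·(1 − x), so u'(x) = 7*x*(3*x - 2)/3.
u(x) = -7/3·x^2·(1 − x) vanishes at x = 0 and x = 1, so u ∈ H^1_0(0, 1). Differentiate via the product rule and integrate the resulting polynomials term by term.
  ∫_0^1 u² dx = ∫_0^1 (49*x^6/9 - 98*x^5/9 + 49*x^4/9) dx. Term by term:
    ∫_0^1 49*x^6/9 dx = 7/9;  ∫_0^1 -98*x^5/9 dx = -49/27;  ∫_0^1 49*x^4/9 dx = 49/45.
  Sum: 7/9 − 49/27 + 49/45 = 7/135.
  ∫_0^1 (u')² dx = ∫_0^1 (49*x^4 - 196*x^3/3 + 196*x^2/9) dx. Term by term:
    ∫_0^1 49*x^4 dx = 49/5;  ∫_0^1 -196*x^3/3 dx = -49/3;  ∫_0^1 196*x^2/9 dx = 196/27.
  Sum: 49/5 − 49/3 + 196/27 = 98/135.
∫_0^1 u² dx = 7/135, so ||u||_L² = sqrt(105)/45.
∫_0^1 (u')² dx = 98/135, so ||u'||_L² = 7*sqrt(30)/45.
Ratio ||u||_L² / ||u'||_L² = sqrt(14)/14.
Sharp Poincaré constant on H^1_0(0, 1) is C_P = L/π = 1/π, achieved by sin(π·x).
A polynomial bump cannot attain the sharp Poincaré constant (only the first sine eigenfunction does), so the ratio is strictly less than C_P, consistent with ||u||_L² ≤ C_P ||u'||_L².


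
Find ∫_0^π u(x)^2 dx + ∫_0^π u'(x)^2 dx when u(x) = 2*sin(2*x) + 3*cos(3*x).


||u||_{H^1(0,π)}^2 = -96 + 55*π

u'(x) = -9*sin(3*x) + 4*cos(2*x).
Expand u² and (u')² and integrate term by term on (0, π), using: for integers n ≥ 1, ∫_0^π sin²(nx) dx = ∫_0^π cos²(nx) dx = π/2; for n ≠ n', ∫_0^π sin(nx)sin(n'x) dx = ∫_0^π cos(nx)cos(n'x) dx = 0; and by product-to-sum, ∫_0^π sin(nx)cos(n'x) dx = ½∫_0^π [sin((n+n')x) + sin((n−n')x)] dx, which is 0 when n+n' is even and 2n/(n²−n'²) when n+n' is odd (it need not vanish on (0, π)).
  u² squared terms: (2)²·∫sin(2x)² dx = 4·π/2 = 2*π;  (3)²·∫cos(3x)² dx = 9·π/2 = 9*π/2.
  u² cross terms: 2·(2)·(3)·∫sin(2x)·cos(3x) dx = 12·(-4/5) = -48/5.
  So ∫_0^π u² dx = 2*π + 9*π/2 − 48/5 = -48/5 + 13*π/2.
  (u')² squared terms: (-9)²·∫sin(3x)² dx = 81·π/2 = 81*π/2;  (4)²·∫cos(2x)² dx = 16·π/2 = 8*π.
  (u')² cross terms: 2·(-9)·(4)·∫sin(3x)·cos(2x) dx = -72·(6/5) = -432/5.
  So ∫_0^π (u')² dx = 81*π/2 + 8*π − 432/5 = -432/5 + 97*π/2.
||u||_{H^1}^2 = (-48/5 + 13*π/2) + (-432/5 + 97*π/2) = -96 + 55*π.


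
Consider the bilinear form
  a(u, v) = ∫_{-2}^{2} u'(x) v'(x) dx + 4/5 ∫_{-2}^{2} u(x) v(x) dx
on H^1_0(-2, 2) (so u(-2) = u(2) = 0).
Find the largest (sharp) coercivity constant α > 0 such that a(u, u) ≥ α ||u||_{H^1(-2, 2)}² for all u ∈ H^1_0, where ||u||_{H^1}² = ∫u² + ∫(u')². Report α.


α = (π^2 + 64/5)/(π^2 + 16)

Coercivity of a(·,·) on H^1_0(-2, 2) means a(u, u) ≥ α ||u||_{H^1}² for every u ∈ H^1_0.
The interval has length L = 4, and Poincaré/coercivity depend only on L. Here a(u, u) = ∫(u')² + (4/5)·∫u².
Here 0 < c = 4/5 < 1. The condition a(u,u) ≥ α||u||_{H^1}² reads (1−α)∫(u')² ≥ (α−c)∫u². Any admissible α is ≤ 1 (rapidly oscillating u have ∫u²/∫(u')² → 0), and α = 1 would force 0 ≥ (1−c)∫u², impossible since c < 1; so 1−α > 0. By the sharp Poincaré inequality on H^1_0 of an interval of length L, ∫(u')² ≥ (π/L)²∫u² with equality for the first sine mode sin(π(x−x₀)/L) (x₀ the left endpoint), so the inequality holds for all u iff (1−α)(π/L)² ≥ α − c, i.e. α ≤ ((π/L)² + c)/((π/L)² + 1) = (1 + c(L/π)²)/(1 + (L/π)²). With (π/L)² = π^2/16 and c = 4/5, the largest admissible constant is α = ((π/L)² + c)/((π/L)² + 1).
Simplifying, α = (π^2 + 64/5)/(π^2 + 16).


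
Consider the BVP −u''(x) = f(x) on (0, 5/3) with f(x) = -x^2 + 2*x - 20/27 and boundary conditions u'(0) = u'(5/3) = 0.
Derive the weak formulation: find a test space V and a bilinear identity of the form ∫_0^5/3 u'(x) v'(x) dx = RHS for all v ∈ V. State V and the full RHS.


V = H^1(0, 5/3) (no boundary constraint on v; u is determined up to an additive constant); weak form: ∫_0^5/3 u'v' dx = ∫_0^5/3 (-x^2 + 2*x - 20/27) v dx for all v ∈ V.

Multiply both sides by a test function v and integrate from 0 to 5/3:
  ∫_0^5/3 −u''(x) v(x) dx = ∫_0^5/3 f(x) v(x) dx.
Integrate the LHS by parts once:
  ∫_0^5/3 −u'' v dx = −[u'(x) v(x)]_0^5/3 + ∫_0^5/3 u'(x) v'(x) dx.
Thus ∫_0^5/3 u'(x) v'(x) dx = ∫_0^5/3 f(x) v(x) dx + [u'(x) v(x)]_0^5/3.
Choose V so that boundary terms are either known or forced to vanish.
u has homogeneous Neumann: u'(0) = u'(5/3) = 0. So [u' v]_0^5/3 = 0·v(5/3) − 0·v(0) = 0 for any v; take V = H^1(0, 5/3).
Weak formulation: find u (satisfying any essential BC) such that ∫_0^5/3 u'(x) v'(x) dx = ∫_0^5/3 f v dx for all v ∈ V (homogeneous Neumann, so boundary terms vanish).
Substituting f(x) = -x^2 + 2*x - 20/27, the right-hand side is ∫_0^5/3 (-x^2 + 2*x - 20/27) v dx.
Compatibility check (pure Neumann): taking v ≡ 1 ∈ V gives 0 = ∫_0^5/3 f dx + (0) − (0), i.e. ∫_0^5/3 f dx must equal u'(0) − u'(5/3) = 0. Indeed ∫_0^5/3 (-x^2 + 2*x - 20/27) dx = 0, so the data are compatible. The solution is then unique only up to an additive constant (fix it e.g. by requiring ∫_0^5/3 u dx = 0).


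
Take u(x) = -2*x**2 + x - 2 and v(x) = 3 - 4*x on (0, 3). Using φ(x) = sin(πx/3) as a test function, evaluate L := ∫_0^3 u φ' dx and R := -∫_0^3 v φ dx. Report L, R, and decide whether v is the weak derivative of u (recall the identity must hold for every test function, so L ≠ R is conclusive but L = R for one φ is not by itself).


LHS = 30/π, RHS = 18/π. No, v is not the weak derivative of u.

u(x) = -2*x**2 + x - 2, classical derivative u'(x) = 1 - 4*x.
φ(x) = sin(πx/3), so φ'(x) = π*cos(π*x/3)/3.
Note φ(0) = φ(3) = 0, so the boundary term u·φ vanishes.
LHS = ∫_0^3 u(x) φ'(x) dx = ∫_0^3 (-2*π*x^2*cos(π*x/3)/3 + π*x*cos(π*x/3)/3 - 2*π*cos(π*x/3)/3) dx. Term by term:
  ∫_0^3 -2*π*cos(π*x/3)/3 dx = 0;  ∫_0^3 -2*π*x^2*cos(π*x/3)/3 dx = 36/π;  ∫_0^3 π*x*cos(π*x/3)/3 dx = -6/π.
Sum: 0 + 36/π − 6/π = 30/π.
So LHS = 30/π.
∫_0^3 v(x) φ(x) dx = ∫_0^3 (-4*x*sin(π*x/3) + 3*sin(π*x/3)) dx. Term by term:
  ∫_0^3 3*sin(π*x/3) dx = 18/π;  ∫_0^3 -4*x*sin(π*x/3) dx = -36/π.
Sum: 18/π − 36/π = -18/π.
So RHS = -∫_0^3 v(x) φ(x) dx = 18/π.
LHS − RHS = 12/π ≠ 0, so the identity fails.
(For a valid weak derivative the identity must hold for EVERY test function, in particular this one. The failure shows v is NOT the weak derivative of u.)
Correct weak derivative would be u'(x) = 1 - 4*x.


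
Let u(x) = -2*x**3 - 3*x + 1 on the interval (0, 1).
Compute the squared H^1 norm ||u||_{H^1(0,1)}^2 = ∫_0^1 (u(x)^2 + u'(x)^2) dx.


||u||_{H^1}^2 = 1091/35

The H^1 norm (squared) on an interval (0, L) is
  ||u||_{H^1}^2 = ∫_0^L u(x)^2 dx + ∫_0^L u'(x)^2 dx.
Compute u'(x) = -6*x**2 - 3.
Then u(x)^2 = 4*x**6 + 12*x**4 - 4*x**3 + 9*x**2 - 6*x + 1 and u'(x)^2 = 36*x**4 + 36*x**2 + 9.
Integrate each monomial from 0 to 1 using ∫_0^1 c·x^n dx = c·1^(n+1)/(n+1):
  ∫_0^1 u(x)^2 dx = ∫_0^1 (4*x^6 + 12*x^4 - 4*x^3 + 9*x^2 - 6*x + 1) dx. Term by term:
    ∫_0^1 4*x^6 dx = 4/7;  ∫_0^1 12*x^4 dx = 12/5;  ∫_0^1 -4*x^3 dx = -1;
    ∫_0^1 9*x^2 dx = 3;  ∫_0^1 -6*x dx = -3;  ∫_0^1 1 dx = 1.
  Sum: 4/7 + 12/5 − 1 + 3 − 3 + 1 = 104/35.
  ∫_0^1 u'(x)^2 dx = ∫_0^1 (36*x^4 + 36*x^2 + 9) dx. Term by term:
    ∫_0^1 36*x^4 dx = 36/5;  ∫_0^1 36*x^2 dx = 12;  ∫_0^1 9 dx = 9.
  Sum: 36/5 + 12 + 9 = 141/5.
Adding: ||u||_{H^1}^2 = 104/35 + 141/5 = 1091/35.


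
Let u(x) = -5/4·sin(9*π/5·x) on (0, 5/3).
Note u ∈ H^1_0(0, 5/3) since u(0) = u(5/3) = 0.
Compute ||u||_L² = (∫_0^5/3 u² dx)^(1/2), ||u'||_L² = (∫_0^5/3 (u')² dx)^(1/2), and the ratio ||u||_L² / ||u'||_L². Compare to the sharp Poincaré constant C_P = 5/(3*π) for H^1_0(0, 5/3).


||u||_L² / ||u'||_L² = 5/(9*π) < C_P = 5/(3*π).

u(x) = -5/4·sin(9*π/5·x), so u'(x) = -9*π*cos(9*π*x/5)/4.
Writing u(x) = A·sin(kπx/L) with A = -5/4 and k = 3, use ∫_0^L sin²(kπx/L) dx = L/2 and ∫_0^L cos²(kπx/L) dx = L/2.
u² = 25/16·sin²(9*π/5·x) and (u')² = 81*π^2/16·cos²(9*π/5·x), and each of sin², cos² integrates to L/2 = 5/6 over (0, 5/3).
∫_0^5/3 u² dx = 125/96, so ||u||_L² = 5*sqrt(30)/24.
∫_0^5/3 (u')² dx = 135*π^2/32, so ||u'||_L² = 3*sqrt(30)*π/8.
Ratio ||u||_L² / ||u'||_L² = 5/(9*π).
Sharp Poincaré constant on H^1_0(0, 5/3) is C_P = L/π = 5/(3*π), achieved by sin(3*π/5·x).
This is the k = 3 harmonic; the ratio L/(kπ) is strictly less than C_P = L/π, consistent with the sharp inequality ||u||_L² ≤ C_P ||u'||_L².


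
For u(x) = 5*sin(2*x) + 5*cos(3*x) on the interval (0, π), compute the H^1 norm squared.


||u||_{H^1(0,π)}^2 = -400 + 375*π/2

u'(x) = -15*sin(3*x) + 10*cos(2*x).
Expand u² and (u')² and integrate term by term on (0, π), using: for integers n ≥ 1, ∫_0^π sin²(nx) dx = ∫_0^π cos²(nx) dx = π/2; for n ≠ n', ∫_0^π sin(nx)sin(n'x) dx = ∫_0^π cos(nx)cos(n'x) dx = 0; and by product-to-sum, ∫_0^π sin(nx)cos(n'x) dx = ½∫_0^π [sin((n+n')x) + sin((n−n')x)] dx, which is 0 when n+n' is even and 2n/(n²−n'²) when n+n' is odd (it need not vanish on (0, π)).
  u² squared terms: (5)²·∫cos(3x)² dx = 25·π/2 = 25*π/2;  (5)²·∫sin(2x)² dx = 25·π/2 = 25*π/2.
  u² cross terms: 2·(5)·(5)·∫cos(3x)·sin(2x) dx = 50·(-4/5) = -40.
  So ∫_0^π u² dx = 25*π/2 + 25*π/2 − 40 = -40 + 25*π.
  (u')² squared terms: (-15)²·∫sin(3x)² dx = 225·π/2 = 225*π/2;  (10)²·∫cos(2x)² dx = 100·π/2 = 50*π.
  (u')² cross terms: 2·(-15)·(10)·∫sin(3x)·cos(2x) dx = -300·(6/5) = -360.
  So ∫_0^π (u')² dx = 225*π/2 + 50*π − 360 = -360 + 325*π/2.
||u||_{H^1}^2 = (-40 + 25*π) + (-360 + 325*π/2) = -400 + 375*π/2.


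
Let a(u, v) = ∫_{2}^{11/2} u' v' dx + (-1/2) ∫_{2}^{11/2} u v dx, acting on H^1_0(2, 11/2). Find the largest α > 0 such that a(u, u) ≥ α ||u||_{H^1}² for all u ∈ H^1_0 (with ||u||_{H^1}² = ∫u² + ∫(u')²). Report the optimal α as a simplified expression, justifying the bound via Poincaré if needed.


α = (-49 + 8*π^2)/(2*(4*π^2 + 49))

Coercivity of a(·,·) on H^1_0(2, 11/2) means a(u, u) ≥ α ||u||_{H^1}² for every u ∈ H^1_0.
The interval has length L = 7/2, and Poincaré/coercivity depend only on L. Here a(u, u) = ∫(u')² + (-1/2)·∫u².
Here c = -1/2 < 0 with |c| < (π/L)² = 4*π^2/49, so coercivity still holds. The condition a(u,u) ≥ α||u||_{H^1}² reads (1−α)∫(u')² ≥ (α−c)∫u². Any admissible α is ≤ 1 (rapidly oscillating u have ∫u²/∫(u')² → 0), and α = 1 would force 0 ≥ (1−c)∫u², impossible since c < 1; so 1−α > 0. By the sharp Poincaré inequality on H^1_0 of an interval of length L, ∫(u')² ≥ (π/L)²∫u² with equality for the first sine mode sin(π(x−x₀)/L) (x₀ the left endpoint), so the inequality holds for all u iff (1−α)(π/L)² ≥ α − c, i.e. α ≤ ((π/L)² + c)/((π/L)² + 1) = (1 + c(L/π)²)/(1 + (L/π)²). (Direct route, valid since c ≤ 0: Poincaré gives c∫u² ≥ c(L/π)²∫(u')², so a(u,u) ≥ (1 + c(L/π)²)∫(u')², while ||u||_{H^1}² ≤ (1 + (L/π)²)∫(u')²; dividing yields the same α.) With (π/L)² = 4*π^2/49 and c = -1/2, the largest admissible constant is α = ((π/L)² + c)/((π/L)² + 1).
Simplifying, α = (-49 + 8*π^2)/(2*(4*π^2 + 49)).


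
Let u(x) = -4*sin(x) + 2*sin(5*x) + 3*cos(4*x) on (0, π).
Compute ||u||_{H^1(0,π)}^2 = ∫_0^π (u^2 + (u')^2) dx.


||u||_{H^1(0,π)}^2 = 4216/15 + 289*π/2

u'(x) = -12*sin(4*x) - 4*cos(x) + 10*cos(5*x).
Expand u² and (u')² and integrate term by term on (0, π), using: for integers n ≥ 1, ∫_0^π sin²(nx) dx = ∫_0^π cos²(nx) dx = π/2; for n ≠ n', ∫_0^π sin(nx)sin(n'x) dx = ∫_0^π cos(nx)cos(n'x) dx = 0; and by product-to-sum, ∫_0^π sin(nx)cos(n'x) dx = ½∫_0^π [sin((n+n')x) + sin((n−n')x)] dx, which is 0 when n+n' is even and 2n/(n²−n'²) when n+n' is odd (it need not vanish on (0, π)).
  u² squared terms: (-4)²·∫sin(x)² dx = 16·π/2 = 8*π;  (2)²·∫sin(5x)² dx = 4·π/2 = 2*π;  (3)²·∫cos(4x)² dx = 9·π/2 = 9*π/2.
  u² cross terms: 2·(-4)·(2)·∫sin(x)·sin(5x) dx = -16·(0) = 0;  2·(-4)·(3)·∫sin(x)·cos(4x) dx = -24·(-2/15) = 16/5;  2·(2)·(3)·∫sin(5x)·cos(4x) dx = 12·(10/9) = 40/3.
  So ∫_0^π u² dx = 8*π + 2*π + 9*π/2 + 0 + 16/5 + 40/3 = 248/15 + 29*π/2.
  (u')² squared terms: (-12)²·∫sin(4x)² dx = 144·π/2 = 72*π;  (-4)²·∫cos(x)² dx = 16·π/2 = 8*π;  (10)²·∫cos(5x)² dx = 100·π/2 = 50*π.
  (u')² cross terms: 2·(-12)·(-4)·∫sin(4x)·cos(x) dx = 96·(8/15) = 256/5;  2·(-12)·(10)·∫sin(4x)·cos(5x) dx = -240·(-8/9) = 640/3;  2·(-4)·(10)·∫cos(x)·cos(5x) dx = -80·(0) = 0.
  So ∫_0^π (u')² dx = 72*π + 8*π + 50*π + 256/5 + 640/3 + 0 = 3968/15 + 130*π.
||u||_{H^1}^2 = (248/15 + 29*π/2) + (3968/15 + 130*π) = 4216/15 + 289*π/2.


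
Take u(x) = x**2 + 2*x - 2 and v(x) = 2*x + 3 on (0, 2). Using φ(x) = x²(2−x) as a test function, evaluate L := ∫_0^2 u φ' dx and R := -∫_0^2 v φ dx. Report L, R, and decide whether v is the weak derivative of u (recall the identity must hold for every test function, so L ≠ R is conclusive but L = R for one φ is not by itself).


LHS = -88/15, RHS = -36/5. No, v is not the weak derivative of u.

u(x) = x**2 + 2*x - 2, classical derivative u'(x) = 2*x + 2.
φ(x) = x²(2−x), so φ'(x) = x*(4 - 3*x).
Note φ(0) = φ(2) = 0, so the boundary term u·φ vanishes.
LHS = ∫_0^2 u(x) φ'(x) dx = ∫_0^2 (-3*x^4 - 2*x^3 + 14*x^2 - 8*x) dx. Term by term:
  ∫_0^2 -3*x^4 dx = -96/5;  ∫_0^2 -2*x^3 dx = -8;  ∫_0^2 14*x^2 dx = 112/3;
  ∫_0^2 -8*x dx = -16.
Sum: -96/5 − 8 + 112/3 − 16 = -88/15.
So LHS = -88/15.
∫_0^2 v(x) φ(x) dx = ∫_0^2 (-2*x^4 + x^3 + 6*x^2) dx. Term by term:
  ∫_0^2 -2*x^4 dx = -64/5;  ∫_0^2 x^3 dx = 4;  ∫_0^2 6*x^2 dx = 16.
Sum: -64/5 + 4 + 16 = 36/5.
So RHS = -∫_0^2 v(x) φ(x) dx = -36/5.
LHS − RHS = 4/3 ≠ 0, so the identity fails.
(For a valid weak derivative the identity must hold for EVERY test function, in particular this one. The failure shows v is NOT the weak derivative of u.)
Correct weak derivative would be u'(x) = 2*x + 2.


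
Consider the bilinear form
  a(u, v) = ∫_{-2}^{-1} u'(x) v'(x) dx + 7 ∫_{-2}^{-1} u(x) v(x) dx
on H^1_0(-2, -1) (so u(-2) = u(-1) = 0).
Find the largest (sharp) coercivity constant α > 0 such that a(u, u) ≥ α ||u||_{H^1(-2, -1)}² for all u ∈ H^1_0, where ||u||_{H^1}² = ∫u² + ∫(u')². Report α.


α = 1

Coercivity of a(·,·) on H^1_0(-2, -1) means a(u, u) ≥ α ||u||_{H^1}² for every u ∈ H^1_0.
The interval has length L = 1, and Poincaré/coercivity depend only on L. Here a(u, u) = ∫(u')² + (7)·∫u².
Here c = 7 ≥ 1, so a(u,u) = ∫(u')² + c∫u² ≥ ∫(u')² + ∫u² = ||u||_{H^1}², i.e. α = 1 works. No larger α is possible: a(u,u) ≥ α||u||_{H^1}² means (1−α)∫(u')² ≥ (α−c)∫u², and for the modes u_n = sin(nπ(x−x₀)/L) (x₀ the left endpoint) one has ∫u_n²/∫(u_n')² = (L/(nπ))² → 0, so a(u_n,u_n)/||u_n||_{H^1}² → 1. Hence the optimal constant is α = 1.
Therefore α = 1.


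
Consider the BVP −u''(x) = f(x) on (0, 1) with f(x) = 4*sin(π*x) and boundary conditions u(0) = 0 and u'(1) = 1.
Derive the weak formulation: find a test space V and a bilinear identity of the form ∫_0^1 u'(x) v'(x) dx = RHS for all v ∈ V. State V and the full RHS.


V = {v ∈ H^1(0, 1) : v(0) = 0} (test functions vanish at x = 0 where u is specified); weak form: ∫_0^1 u'v' dx = ∫_0^1 (4*sin(π*x)) v dx + v(1) for all v ∈ V.

Multiply both sides by a test function v and integrate from 0 to 1:
  ∫_0^1 −u''(x) v(x) dx = ∫_0^1 f(x) v(x) dx.
Integrate the LHS by parts once:
  ∫_0^1 −u'' v dx = −[u'(x) v(x)]_0^1 + ∫_0^1 u'(x) v'(x) dx.
Thus ∫_0^1 u'(x) v'(x) dx = ∫_0^1 f(x) v(x) dx + [u'(x) v(x)]_0^1.
Choose V so that boundary terms are either known or forced to vanish.
Mixed BC: u(0) = 0 (Dirichlet) and u'(1) = 1 (Neumann). Define V = {v ∈ H^1(0, 1) : v(0) = 0}. Then [u' v]_0^1 = u'(1)·v(1) − u'(0)·0 = v(1).
Weak formulation: find u (satisfying any essential BC) such that ∫_0^1 u'(x) v'(x) dx = ∫_0^1 f v dx + v(1) for all v ∈ V (Dirichlet at 0 absorbed into V; Neumann datum at x = 1 contributes the boundary term).
Substituting f(x) = 4*sin(π*x), the right-hand side is ∫_0^1 (4*sin(π*x)) v dx + v(1).


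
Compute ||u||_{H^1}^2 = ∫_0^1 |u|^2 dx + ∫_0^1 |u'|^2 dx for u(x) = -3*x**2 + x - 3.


||u||_{H^1}^2 = 589/30

The H^1 norm (squared) on an interval (0, L) is
  ||u||_{H^1}^2 = ∫_0^L u(x)^2 dx + ∫_0^L u'(x)^2 dx.
Compute u'(x) = 1 - 6*x.
Then u(x)^2 = 9*x**4 - 6*x**3 + 19*x**2 - 6*x + 9 and u'(x)^2 = 36*x**2 - 12*x + 1.
Integrate each monomial from 0 to 1 using ∫_0^1 c·x^n dx = c·1^(n+1)/(n+1):
  ∫_0^1 u(x)^2 dx = ∫_0^1 (9*x^4 - 6*x^3 + 19*x^2 - 6*x + 9) dx. Term by term:
    ∫_0^1 9*x^4 dx = 9/5;  ∫_0^1 -6*x^3 dx = -3/2;  ∫_0^1 19*x^2 dx = 19/3;
    ∫_0^1 -6*x dx = -3;  ∫_0^1 9 dx = 9.
  Sum: 9/5 − 3/2 + 19/3 − 3 + 9 = 379/30.
  ∫_0^1 u'(x)^2 dx = ∫_0^1 (36*x^2 - 12*x + 1) dx. Term by term:
    ∫_0^1 36*x^2 dx = 12;  ∫_0^1 -12*x dx = -6;  ∫_0^1 1 dx = 1.
  Sum: 12 − 6 + 1 = 7.
Adding: ||u||_{H^1}^2 = 379/30 + 7 = 589/30.


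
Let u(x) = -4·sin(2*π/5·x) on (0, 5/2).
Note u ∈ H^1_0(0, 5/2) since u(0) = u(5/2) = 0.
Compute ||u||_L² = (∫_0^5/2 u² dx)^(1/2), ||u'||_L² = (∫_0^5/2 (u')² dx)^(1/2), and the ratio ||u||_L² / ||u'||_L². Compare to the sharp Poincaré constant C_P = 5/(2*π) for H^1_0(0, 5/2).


||u||_L² / ||u'||_L² = 5/(2*π) = C_P.

u(x) = -4·sin(2*π/5·x), so u'(x) = -8*π*cos(2*π*x/5)/5.
Writing u(x) = A·sin(kπx/L) with A = -4 and k = 1, use ∫_0^L sin²(kπx/L) dx = L/2 and ∫_0^L cos²(kπx/L) dx = L/2.
u² = 16·sin²(2*π/5·x) and (u')² = 64*π^2/25·cos²(2*π/5·x), and each of sin², cos² integrates to L/2 = 5/4 over (0, 5/2).
∫_0^5/2 u² dx = 20, so ||u||_L² = 2*sqrt(5).
∫_0^5/2 (u')² dx = 16*π^2/5, so ||u'||_L² = 4*sqrt(5)*π/5.
Ratio ||u||_L² / ||u'||_L² = 5/(2*π).
Sharp Poincaré constant on H^1_0(0, 5/2) is C_P = L/π = 5/(2*π), achieved by sin(2*π/5·x).
This is the k = 1 eigenfunction (up to amplitude), so the ratio equals the sharp Poincaré constant exactly.


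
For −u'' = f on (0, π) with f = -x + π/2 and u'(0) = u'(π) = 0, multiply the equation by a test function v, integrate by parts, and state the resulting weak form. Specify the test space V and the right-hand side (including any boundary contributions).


V = H^1(0, π) (no boundary constraint on v; u is determined up to an additive constant); weak form: ∫_0^π u'v' dx = ∫_0^π (-x + π/2) v dx for all v ∈ V.

Multiply both sides by a test function v and integrate from 0 to π:
  ∫_0^π −u''(x) v(x) dx = ∫_0^π f(x) v(x) dx.
Integrate the LHS by parts once:
  ∫_0^π −u'' v dx = −[u'(x) v(x)]_0^π + ∫_0^π u'(x) v'(x) dx.
Thus ∫_0^π u'(x) v'(x) dx = ∫_0^π f(x) v(x) dx + [u'(x) v(x)]_0^π.
Choose V so that boundary terms are either known or forced to vanish.
u has homogeneous Neumann: u'(0) = u'(π) = 0. So [u' v]_0^π = 0·v(π) − 0·v(0) = 0 for any v; take V = H^1(0, π).
Weak formulation: find u (satisfying any essential BC) such that ∫_0^π u'(x) v'(x) dx = ∫_0^π f v dx for all v ∈ V (homogeneous Neumann, so boundary terms vanish).
Substituting f(x) = -x + π/2, the right-hand side is ∫_0^π (-x + π/2) v dx.
Compatibility check (pure Neumann): taking v ≡ 1 ∈ V gives 0 = ∫_0^π f dx + (0) − (0), i.e. ∫_0^π f dx must equal u'(0) − u'(π) = 0. Indeed ∫_0^π (-x + π/2) dx = 0, so the data are compatible. The solution is then unique only up to an additive constant (fix it e.g. by requiring ∫_0^π u dx = 0).


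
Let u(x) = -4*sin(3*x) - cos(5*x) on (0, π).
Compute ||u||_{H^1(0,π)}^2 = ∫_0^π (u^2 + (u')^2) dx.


||u||_{H^1(0,π)}^2 = 93*π

u'(x) = 5*sin(5*x) - 12*cos(3*x).
Expand u² and (u')² and integrate term by term on (0, π), using: for integers n ≥ 1, ∫_0^π sin²(nx) dx = ∫_0^π cos²(nx) dx = π/2; for n ≠ n', ∫_0^π sin(nx)sin(n'x) dx = ∫_0^π cos(nx)cos(n'x) dx = 0; and by product-to-sum, ∫_0^π sin(nx)cos(n'x) dx = ½∫_0^π [sin((n+n')x) + sin((n−n')x)] dx, which is 0 when n+n' is even and 2n/(n²−n'²) when n+n' is odd (it need not vanish on (0, π)).
  u² squared terms: (-1)²·∫cos(5x)² dx = 1·π/2 = π/2;  (-4)²·∫sin(3x)² dx = 16·π/2 = 8*π.
  u² cross terms: 2·(-1)·(-4)·∫cos(5x)·sin(3x) dx = 8·(0) = 0.
  So ∫_0^π u² dx = π/2 + 8*π + 0 = 17*π/2.
  (u')² squared terms: (-12)²·∫cos(3x)² dx = 144·π/2 = 72*π;  (5)²·∫sin(5x)² dx = 25·π/2 = 25*π/2.
  (u')² cross terms: 2·(-12)·(5)·∫cos(3x)·sin(5x) dx = -120·(0) = 0.
  So ∫_0^π (u')² dx = 72*π + 25*π/2 + 0 = 169*π/2.
||u||_{H^1}^2 = (17*π/2) + (169*π/2) = 93*π.


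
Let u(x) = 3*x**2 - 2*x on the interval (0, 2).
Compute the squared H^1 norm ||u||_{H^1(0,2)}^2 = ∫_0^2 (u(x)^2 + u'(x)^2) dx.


||u||_{H^1}^2 = 1144/15

The H^1 norm (squared) on an interval (0, L) is
  ||u||_{H^1}^2 = ∫_0^L u(x)^2 dx + ∫_0^L u'(x)^2 dx.
Compute u'(x) = 6*x - 2.
Then u(x)^2 = 9*x**4 - 12*x**3 + 4*x**2 and u'(x)^2 = 36*x**2 - 24*x + 4.
Integrate each monomial from 0 to 2 using ∫_0^2 c·x^n dx = c·2^(n+1)/(n+1):
  ∫_0^2 u(x)^2 dx = ∫_0^2 (9*x^4 - 12*x^3 + 4*x^2) dx. Term by term:
    ∫_0^2 9*x^4 dx = 288/5;  ∫_0^2 -12*x^3 dx = -48;  ∫_0^2 4*x^2 dx = 32/3.
  Sum: 288/5 − 48 + 32/3 = 304/15.
  ∫_0^2 u'(x)^2 dx = ∫_0^2 (36*x^2 - 24*x + 4) dx. Term by term:
    ∫_0^2 36*x^2 dx = 96;  ∫_0^2 -24*x dx = -48;  ∫_0^2 4 dx = 8.
  Sum: 96 − 48 + 8 = 56.
Adding: ||u||_{H^1}^2 = 304/15 + 56 = 1144/15.


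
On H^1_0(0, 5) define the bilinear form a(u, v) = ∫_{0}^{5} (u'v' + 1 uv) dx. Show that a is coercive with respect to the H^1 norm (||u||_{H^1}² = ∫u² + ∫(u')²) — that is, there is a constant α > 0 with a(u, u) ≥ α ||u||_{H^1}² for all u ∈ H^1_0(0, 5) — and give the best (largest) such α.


α = 1

Coercivity of a(·,·) on H^1_0(0, 5) means a(u, u) ≥ α ||u||_{H^1}² for every u ∈ H^1_0.
The interval has length L = 5, and Poincaré/coercivity depend only on L. Here a(u, u) = ∫(u')² + (1)·∫u².
Here c = 1 ≥ 1, so a(u,u) = ∫(u')² + c∫u² ≥ ∫(u')² + ∫u² = ||u||_{H^1}², i.e. α = 1 works. No larger α is possible: a(u,u) ≥ α||u||_{H^1}² means (1−α)∫(u')² ≥ (α−c)∫u², and for the modes u_n = sin(nπ(x−x₀)/L) (x₀ the left endpoint) one has ∫u_n²/∫(u_n')² = (L/(nπ))² → 0, so a(u_n,u_n)/||u_n||_{H^1}² → 1. Hence the optimal constant is α = 1.
Therefore α = 1.


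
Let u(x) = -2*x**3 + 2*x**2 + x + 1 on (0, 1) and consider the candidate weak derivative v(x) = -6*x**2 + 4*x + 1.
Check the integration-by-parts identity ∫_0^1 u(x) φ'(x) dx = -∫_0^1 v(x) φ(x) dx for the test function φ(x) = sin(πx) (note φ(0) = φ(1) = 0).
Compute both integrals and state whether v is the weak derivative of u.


LHS = -24/π^3, RHS = -24/π^3. Yes, v = u' weakly.

u(x) = -2*x**3 + 2*x**2 + x + 1, classical derivative u'(x) = -6*x**2 + 4*x + 1.
φ(x) = sin(πx), so φ'(x) = π*cos(π*x).
Note φ(0) = φ(1) = 0, so the boundary term u·φ vanishes.
LHS = ∫_0^1 u(x) φ'(x) dx = ∫_0^1 (-2*π*x^3*cos(π*x) + 2*π*x^2*cos(π*x) + π*x*cos(π*x) + π*cos(π*x)) dx. Term by term:
  ∫_0^1 π*cos(π*x) dx = 0;  ∫_0^1 π*x*cos(π*x) dx = -2/π;  ∫_0^1 -2*π*x^3*cos(π*x) dx = -24/π^3 + 6/π;
  ∫_0^1 2*π*x^2*cos(π*x) dx = -4/π.
Sum: 0 − 2/π + -24/π^3 + 6/π − 4/π = -24/π^3.
So LHS = -24/π^3.
∫_0^1 v(x) φ(x) dx = ∫_0^1 (-6*x^2*sin(π*x) + 4*x*sin(π*x) + sin(π*x)) dx. Term by term:
  ∫_0^1 -6*x^2*sin(π*x) dx = -6/π + 24/π^3;  ∫_0^1 4*x*sin(π*x) dx = 4/π;  ∫_0^1 sin(π*x) dx = 2/π.
Sum: -6/π + 24/π^3 + 4/π + 2/π = 24/π^3.
So RHS = -∫_0^1 v(x) φ(x) dx = -24/π^3.
LHS = RHS, so the identity holds for this test φ.
Moreover u is smooth here and v(x) = u'(x) = -6*x**2 + 4*x + 1 pointwise, so the identity holds for every test function. Hence v is the weak derivative of u.
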